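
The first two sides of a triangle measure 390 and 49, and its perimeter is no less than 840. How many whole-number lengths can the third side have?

38

Triangle inequality: 341 < x < 439. Perimeter ≥ 840 gives x ≥ 840 − 390 − 49 = 401.
So 401 ≤ x < 439; integers 401 through 438: 38 values.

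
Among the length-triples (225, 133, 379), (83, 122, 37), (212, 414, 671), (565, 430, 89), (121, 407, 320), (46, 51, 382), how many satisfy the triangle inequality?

1

(133,225,379): 133+225 ≤ 379 → not valid
(37,83,122): 37+83 ≤ 122 → not valid
(212,414,671): 212+414 ≤ 671 → not valid
(89,430,565): 89+430 ≤ 565 → not valid
(121,320,407): 121+320 > 407 → valid
(46,51,382): 46+51 ≤ 382 → not valid
1 of the 6 triples forms a triangle.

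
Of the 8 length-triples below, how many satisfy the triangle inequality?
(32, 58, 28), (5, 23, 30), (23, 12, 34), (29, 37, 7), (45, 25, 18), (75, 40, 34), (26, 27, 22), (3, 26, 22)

(28,32,58): 28+32 > 58 → valid
(5,23,30): 5+23 ≤ 30 → not valid
(12,23,34): 12+23 > 34 → valid
(7,29,37): 7+29 ≤ 37 → not valid
(18,25,45): 18+25 ≤ 45 → not valid
(34,40,75): 34+40 ≤ 75 → not valid
(22,26,27): 22+26 > 27 → valid
(3,22,26): 3+22 ≤ 26 → not valid
3 of the 8 triples form a triangle.

3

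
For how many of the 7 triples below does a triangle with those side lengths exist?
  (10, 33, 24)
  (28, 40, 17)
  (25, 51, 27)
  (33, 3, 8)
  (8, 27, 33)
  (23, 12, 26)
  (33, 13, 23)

(10,24,33): 10+24 > 33 → valid
(17,28,40): 17+28 > 40 → valid
(25,27,51): 25+27 > 51 → valid
(3,8,33): 3+8 ≤ 33 → not valid
(8,27,33): 8+27 > 33 → valid
(12,23,26): 12+23 > 26 → valid
(13,23,33): 13+23 > 33 → valid
6 of the 7 triples form a triangle.

6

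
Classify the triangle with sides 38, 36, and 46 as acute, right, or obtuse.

acute

Compare the square of the longest side to the sum of squares of the other two: 36² + 38² = 2740 > 2116 = 46².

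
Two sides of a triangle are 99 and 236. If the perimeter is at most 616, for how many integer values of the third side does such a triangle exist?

Triangle inequality: 137 < x < 335. Perimeter ≤ 616 gives x ≤ 616 − 99 − 236 = 281.
So 137 < x ≤ 281; integers 138 through 281: 144 values.

144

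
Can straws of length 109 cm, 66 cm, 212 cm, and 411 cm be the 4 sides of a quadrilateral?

For a quadrilateral, each side must be shorter than the sum of the others.
Here the longest side is 411, but the remaining 3 sides sum to only 387.

No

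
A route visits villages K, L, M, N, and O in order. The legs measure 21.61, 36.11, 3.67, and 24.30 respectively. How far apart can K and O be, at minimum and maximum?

0 ≤ KO ≤ 85.69

The maximum is all hops collinear in one direction: 21.61 + 36.11 + 3.67 + 24.30 = 85.69.
The longest hop is 36.11; the others sum to 49.58. Since 36.11 ≤ 49.58, the path can fold back on itself completely, so the minimum distance is 0.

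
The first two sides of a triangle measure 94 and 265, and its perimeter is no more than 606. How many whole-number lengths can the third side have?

76

Triangle inequality: 171 < x < 359. Perimeter ≤ 606 gives x ≤ 606 − 94 − 265 = 247.
So 171 < x ≤ 247; integers 172 through 247: 76 values.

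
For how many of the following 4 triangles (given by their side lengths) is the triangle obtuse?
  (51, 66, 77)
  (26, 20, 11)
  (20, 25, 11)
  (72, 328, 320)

(51,66,77): 51²+66² = 6957 > 5929 = 77² → acute
(26,20,11): 11²+20² = 521 < 676 = 26² → obtuse
(20,25,11): 11²+20² = 521 < 625 = 25² → obtuse
(72,328,320): 72²+320² = 107584 = 328² → right
2 of the 4 are obtuse.

2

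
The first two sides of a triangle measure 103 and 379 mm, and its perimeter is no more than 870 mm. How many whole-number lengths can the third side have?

112

Triangle inequality: 276 < x < 482. Perimeter ≤ 870 gives x ≤ 870 − 103 − 379 = 388.
So 276 < x ≤ 388; integers 277 through 388: 112 values.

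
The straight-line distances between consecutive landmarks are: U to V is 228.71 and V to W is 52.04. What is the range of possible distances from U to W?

176.67 ≤ UW ≤ 280.75

By the triangle inequality, |228.71 − 52.04| ≤ UW ≤ 228.71 + 52.04.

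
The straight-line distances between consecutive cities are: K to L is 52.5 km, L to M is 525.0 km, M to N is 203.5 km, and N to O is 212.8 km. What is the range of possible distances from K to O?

56.2 ≤ KO ≤ 993.8 km

The maximum is all hops collinear in one direction: 52.5 + 525.0 + 203.5 + 212.8 = 993.8.
The longest hop is 525.0; the others sum to 468.8. Folding the others back against it leaves at least 525.0 − 468.8 = 56.2.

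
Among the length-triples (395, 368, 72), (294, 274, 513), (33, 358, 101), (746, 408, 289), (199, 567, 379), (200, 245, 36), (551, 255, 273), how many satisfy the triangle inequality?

(72,368,395): 72+368 > 395 → valid
(274,294,513): 274+294 > 513 → valid
(33,101,358): 33+101 ≤ 358 → not valid
(289,408,746): 289+408 ≤ 746 → not valid
(199,379,567): 199+379 > 567 → valid
(36,200,245): 36+200 ≤ 245 → not valid
(255,273,551): 255+273 ≤ 551 → not valid
3 of the 7 triples form a triangle.

3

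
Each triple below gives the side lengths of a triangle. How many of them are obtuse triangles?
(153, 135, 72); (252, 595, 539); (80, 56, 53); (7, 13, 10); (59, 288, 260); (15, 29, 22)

4

(153,135,72): 72²+135² = 23409 = 153² → right
(252,595,539): 252²+539² = 354025 = 595² → right
(80,56,53): 53²+56² = 5945 < 6400 = 80² → obtuse
(7,13,10): 7²+10² = 149 < 169 = 13² → obtuse
(59,288,260): 59²+260² = 71081 < 82944 = 288² → obtuse
(15,29,22): 15²+22² = 709 < 841 = 29² → obtuse
4 of the 6 are obtuse.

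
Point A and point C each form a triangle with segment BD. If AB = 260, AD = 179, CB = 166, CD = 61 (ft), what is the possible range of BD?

105 < BD < 227

From triangle ABD: |260 − 179| < BD < 260 + 179, i.e. 81 < BD < 439.
From triangle CBD: 105 < BD < 227.
Both must hold, so BD lies in the intersection.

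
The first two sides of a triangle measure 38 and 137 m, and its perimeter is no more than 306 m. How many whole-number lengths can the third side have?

32

Triangle inequality: 99 < x < 175. Perimeter ≤ 306 gives x ≤ 306 − 38 − 137 = 131.
So 99 < x ≤ 131; integers 100 through 131: 32 values.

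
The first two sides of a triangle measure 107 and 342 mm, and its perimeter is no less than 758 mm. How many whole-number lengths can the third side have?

140

Triangle inequality: 235 < x < 449. Perimeter ≥ 758 gives x ≥ 758 − 107 − 342 = 309.
So 309 ≤ x < 449; integers 309 through 448: 140 values.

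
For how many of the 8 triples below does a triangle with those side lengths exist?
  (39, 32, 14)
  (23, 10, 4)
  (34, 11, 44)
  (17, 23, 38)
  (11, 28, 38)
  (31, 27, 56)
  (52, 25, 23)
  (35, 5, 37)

(14,32,39): 14+32 > 39 → valid
(4,10,23): 4+10 ≤ 23 → not valid
(11,34,44): 11+34 > 44 → valid
(17,23,38): 17+23 > 38 → valid
(11,28,38): 11+28 > 38 → valid
(27,31,56): 27+31 > 56 → valid
(23,25,52): 23+25 ≤ 52 → not valid
(5,35,37): 5+35 > 37 → valid
6 of the 8 triples form a triangle.

6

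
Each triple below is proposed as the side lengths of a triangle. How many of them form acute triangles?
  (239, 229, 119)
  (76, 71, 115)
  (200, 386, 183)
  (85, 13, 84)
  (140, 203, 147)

(239,229,119): 119²+229² = 66602 > 57121 = 239² → acute
(76,71,115): 71²+76² = 10817 < 13225 = 115² → obtuse
(200,386,183): 183+200 ≤ 386, not a triangle
(85,13,84): 13²+84² = 7225 = 85² → right
(140,203,147): 140²+147² = 41209 = 203² → right
1 of the 5 is acute.

1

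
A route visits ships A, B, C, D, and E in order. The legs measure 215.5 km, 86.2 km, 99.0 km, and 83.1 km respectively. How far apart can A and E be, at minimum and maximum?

0 ≤ AE ≤ 483.8 km

The maximum is all hops collinear in one direction: 215.5 + 86.2 + 99.0 + 83.1 = 483.8.
The longest hop is 215.5; the others sum to 268.3. Since 215.5 ≤ 268.3, the path can fold back on itself completely, so the minimum distance is 0.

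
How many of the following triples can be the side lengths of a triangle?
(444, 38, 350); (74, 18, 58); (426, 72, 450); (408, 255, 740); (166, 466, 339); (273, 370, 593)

(38,350,444): 38+350 ≤ 444 → not valid
(18,58,74): 18+58 > 74 → valid
(72,426,450): 72+426 > 450 → valid
(255,408,740): 255+408 ≤ 740 → not valid
(166,339,466): 166+339 > 466 → valid
(273,370,593): 273+370 > 593 → valid
4 of the 6 triples form a triangle.

4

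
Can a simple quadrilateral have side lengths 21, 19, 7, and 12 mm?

Yes

A quadrilateral exists iff every side is shorter than the sum of the others — equivalently, the longest side is less than the sum of the rest.
Longest side 21 < 38 (sum of the remaining 3), so yes.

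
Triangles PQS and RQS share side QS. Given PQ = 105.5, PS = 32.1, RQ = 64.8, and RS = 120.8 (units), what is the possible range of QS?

From triangle PQS: |105.5 − 32.1| < QS < 105.5 + 32.1, i.e. 73.4 < QS < 137.6.
From triangle RQS: 56.0 < QS < 185.6.
Both must hold, so QS lies in the intersection.

73.4 < QS < 137.6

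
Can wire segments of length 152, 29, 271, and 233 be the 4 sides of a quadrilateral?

A quadrilateral exists iff every side is shorter than the sum of the others — equivalently, the longest side is less than the sum of the rest.
Longest side 271 < 414 (sum of the remaining 3), so yes.

Yes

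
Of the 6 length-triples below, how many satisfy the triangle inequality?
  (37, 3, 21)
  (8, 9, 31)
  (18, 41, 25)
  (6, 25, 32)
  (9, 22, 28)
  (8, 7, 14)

3

(3,21,37): 3+21 ≤ 37 → not valid
(8,9,31): 8+9 ≤ 31 → not valid
(18,25,41): 18+25 > 41 → valid
(6,25,32): 6+25 ≤ 32 → not valid
(9,22,28): 9+22 > 28 → valid
(7,8,14): 7+8 > 14 → valid
3 of the 6 triples form a triangle.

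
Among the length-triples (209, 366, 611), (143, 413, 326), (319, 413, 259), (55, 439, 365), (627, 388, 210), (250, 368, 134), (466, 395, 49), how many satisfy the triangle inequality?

3

(209,366,611): 209+366 ≤ 611 → not valid
(143,326,413): 143+326 > 413 → valid
(259,319,413): 259+319 > 413 → valid
(55,365,439): 55+365 ≤ 439 → not valid
(210,388,627): 210+388 ≤ 627 → not valid
(134,250,368): 134+250 > 368 → valid
(49,395,466): 49+395 ≤ 466 → not valid
3 of the 7 triples form a triangle.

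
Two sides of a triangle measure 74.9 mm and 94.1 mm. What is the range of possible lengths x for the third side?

By the triangle inequality, x must be less than 74.9 + 94.1 = 169.0 and greater than |74.9 − 94.1| = 19.2.

19.2 < x < 169.0 (mm)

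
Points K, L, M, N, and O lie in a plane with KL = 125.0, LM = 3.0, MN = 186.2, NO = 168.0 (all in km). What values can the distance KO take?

0 ≤ KO ≤ 482.2 km

The maximum is all hops collinear in one direction: 125.0 + 3.0 + 186.2 + 168.0 = 482.2.
The longest hop is 186.2; the others sum to 296.0. Since 186.2 ≤ 296.0, the path can fold back on itself completely, so the minimum distance is 0.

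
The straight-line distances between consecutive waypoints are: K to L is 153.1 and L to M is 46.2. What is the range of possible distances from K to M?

106.9 ≤ KM ≤ 199.3

By the triangle inequality, |153.1 − 46.2| ≤ KM ≤ 153.1 + 46.2.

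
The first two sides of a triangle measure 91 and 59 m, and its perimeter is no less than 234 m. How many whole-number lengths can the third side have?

66

Triangle inequality: 32 < x < 150. Perimeter ≥ 234 gives x ≥ 234 − 91 − 59 = 84.
So 84 ≤ x < 150; integers 84 through 149: 66 values.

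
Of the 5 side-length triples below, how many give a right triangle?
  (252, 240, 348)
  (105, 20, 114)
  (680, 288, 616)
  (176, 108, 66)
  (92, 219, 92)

(252,240,348): 240²+252² = 121104 = 348² → right
(105,20,114): 20²+105² = 11425 < 12996 = 114² → obtuse
(680,288,616): 288²+616² = 462400 = 680² → right
(176,108,66): 66+108 ≤ 176, not a triangle
(92,219,92): 92+92 ≤ 219, not a triangle
2 of the 5 are right.

2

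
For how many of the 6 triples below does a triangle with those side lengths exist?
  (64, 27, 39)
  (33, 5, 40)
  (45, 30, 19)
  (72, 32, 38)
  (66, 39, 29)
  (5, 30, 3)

(27,39,64): 27+39 > 64 → valid
(5,33,40): 5+33 ≤ 40 → not valid
(19,30,45): 19+30 > 45 → valid
(32,38,72): 32+38 ≤ 72 → not valid
(29,39,66): 29+39 > 66 → valid
(3,5,30): 3+5 ≤ 30 → not valid
3 of the 6 triples form a triangle.

3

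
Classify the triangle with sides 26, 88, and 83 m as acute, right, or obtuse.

obtuse

Compare the square of the longest side to the sum of squares of the other two: 26² + 83² = 7565 < 7744 = 88².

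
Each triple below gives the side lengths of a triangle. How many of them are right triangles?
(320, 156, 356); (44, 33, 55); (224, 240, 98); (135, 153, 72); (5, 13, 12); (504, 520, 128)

(320,156,356): 156²+320² = 126736 = 356² → right
(44,33,55): 33²+44² = 3025 = 55² → right
(224,240,98): 98²+224² = 59780 > 57600 = 240² → acute
(135,153,72): 72²+135² = 23409 = 153² → right
(5,13,12): 5²+12² = 169 = 13² → right
(504,520,128): 128²+504² = 270400 = 520² → right
5 of the 6 are right.

5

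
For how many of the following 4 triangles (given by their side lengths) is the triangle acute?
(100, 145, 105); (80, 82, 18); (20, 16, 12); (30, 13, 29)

(100,145,105): 100²+105² = 21025 = 145² → right
(80,82,18): 18²+80² = 6724 = 82² → right
(20,16,12): 12²+16² = 400 = 20² → right
(30,13,29): 13²+29² = 1010 > 900 = 30² → acute
1 of the 4 is acute.

1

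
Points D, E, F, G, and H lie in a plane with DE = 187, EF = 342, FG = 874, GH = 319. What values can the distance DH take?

26 ≤ DH ≤ 1722

The maximum is all hops collinear in one direction: 187 + 342 + 874 + 319 = 1722.
The longest hop is 874; the others sum to 848. Folding the others back against it leaves at least 874 − 848 = 26.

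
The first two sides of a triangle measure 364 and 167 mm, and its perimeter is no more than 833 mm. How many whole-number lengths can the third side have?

Triangle inequality: 197 < x < 531. Perimeter ≤ 833 gives x ≤ 833 − 364 − 167 = 302.
So 197 < x ≤ 302; integers 198 through 302: 105 values.

105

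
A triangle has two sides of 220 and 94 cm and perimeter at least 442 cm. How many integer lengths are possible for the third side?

186

Triangle inequality: 126 < x < 314. Perimeter ≥ 442 gives x ≥ 442 − 220 − 94 = 128.
So 128 ≤ x < 314; integers 128 through 313: 186 values.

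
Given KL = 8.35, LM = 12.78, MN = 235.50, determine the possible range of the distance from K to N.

214.37 ≤ KN ≤ 256.63

The maximum is all hops collinear in one direction: 8.35 + 12.78 + 235.50 = 256.63.
The longest hop is 235.50; the others sum to 21.13. Folding the others back against it leaves at least 235.50 − 21.13 = 214.37.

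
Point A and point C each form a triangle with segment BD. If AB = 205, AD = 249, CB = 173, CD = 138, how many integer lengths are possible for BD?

266

From triangle ABD: 44 < BD < 454.
From triangle CBD: 35 < BD < 311.
Intersection: 44 < BD < 311, so integers 45 through 310: 266 values.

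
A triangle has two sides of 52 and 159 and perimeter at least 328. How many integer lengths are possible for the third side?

94

Triangle inequality: 107 < x < 211. Perimeter ≥ 328 gives x ≥ 328 − 52 − 159 = 117.
So 117 ≤ x < 211; integers 117 through 210: 94 values.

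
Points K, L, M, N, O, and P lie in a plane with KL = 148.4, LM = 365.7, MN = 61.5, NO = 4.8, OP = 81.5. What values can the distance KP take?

The maximum is all hops collinear in one direction: 148.4 + 365.7 + 61.5 + 4.8 + 81.5 = 661.9.
The longest hop is 365.7; the others sum to 296.2. Folding the others back against it leaves at least 365.7 − 296.2 = 69.5.

69.5 ≤ KP ≤ 661.9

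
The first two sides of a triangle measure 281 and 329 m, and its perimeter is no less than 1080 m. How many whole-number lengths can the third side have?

140

Triangle inequality: 48 < x < 610. Perimeter ≥ 1080 gives x ≥ 1080 − 281 − 329 = 470.
So 470 ≤ x < 610; integers 470 through 609: 140 values.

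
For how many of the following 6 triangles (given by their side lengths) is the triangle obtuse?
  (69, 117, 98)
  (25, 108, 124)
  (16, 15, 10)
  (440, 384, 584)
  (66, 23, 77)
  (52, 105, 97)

(69,117,98): 69²+98² = 14365 > 13689 = 117² → acute
(25,108,124): 25²+108² = 12289 < 15376 = 124² → obtuse
(16,15,10): 10²+15² = 325 > 256 = 16² → acute
(440,384,584): 384²+440² = 341056 = 584² → right
(66,23,77): 23²+66² = 4885 < 5929 = 77² → obtuse
(52,105,97): 52²+97² = 12113 > 11025 = 105² → acute
2 of the 6 are obtuse.

2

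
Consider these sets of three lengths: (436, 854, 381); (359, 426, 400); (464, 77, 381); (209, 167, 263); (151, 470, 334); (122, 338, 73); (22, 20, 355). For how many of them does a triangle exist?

(381,436,854): 381+436 ≤ 854 → not valid
(359,400,426): 359+400 > 426 → valid
(77,381,464): 77+381 ≤ 464 → not valid
(167,209,263): 167+209 > 263 → valid
(151,334,470): 151+334 > 470 → valid
(73,122,338): 73+122 ≤ 338 → not valid
(20,22,355): 20+22 ≤ 355 → not valid
3 of the 7 triples form a triangle.

3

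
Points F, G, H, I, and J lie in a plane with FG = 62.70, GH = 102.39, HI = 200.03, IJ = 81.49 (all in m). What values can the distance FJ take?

The maximum is all hops collinear in one direction: 62.70 + 102.39 + 200.03 + 81.49 = 446.61.
The longest hop is 200.03; the others sum to 246.58. Since 200.03 ≤ 246.58, the path can fold back on itself completely, so the minimum distance is 0.

0 ≤ FJ ≤ 446.61 m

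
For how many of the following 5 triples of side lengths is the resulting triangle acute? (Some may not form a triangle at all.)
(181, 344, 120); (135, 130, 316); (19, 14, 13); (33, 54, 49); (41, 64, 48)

2

(181,344,120): 120+181 ≤ 344, not a triangle
(135,130,316): 130+135 ≤ 316, not a triangle
(19,14,13): 13²+14² = 365 > 361 = 19² → acute
(33,54,49): 33²+49² = 3490 > 2916 = 54² → acute
(41,64,48): 41²+48² = 3985 < 4096 = 64² → obtuse
2 of the 5 are acute.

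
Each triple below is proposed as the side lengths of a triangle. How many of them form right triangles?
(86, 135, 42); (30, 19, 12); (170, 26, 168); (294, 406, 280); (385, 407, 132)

(86,135,42): 42+86 ≤ 135, not a triangle
(30,19,12): 12²+19² = 505 < 900 = 30² → obtuse
(170,26,168): 26²+168² = 28900 = 170² → right
(294,406,280): 280²+294² = 164836 = 406² → right
(385,407,132): 132²+385² = 165649 = 407² → right
3 of the 5 are right.

3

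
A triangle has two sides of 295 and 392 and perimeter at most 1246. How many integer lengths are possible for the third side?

462

Triangle inequality: 97 < x < 687. Perimeter ≤ 1246 gives x ≤ 1246 − 295 − 392 = 559.
So 97 < x ≤ 559; integers 98 through 559: 462 values.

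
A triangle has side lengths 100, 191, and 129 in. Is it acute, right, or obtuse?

obtuse

Compare the square of the longest side to the sum of squares of the other two: 100² + 129² = 26641 < 36481 = 191².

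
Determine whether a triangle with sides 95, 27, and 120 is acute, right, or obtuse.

Compare the square of the longest side to the sum of squares of the other two: 27² + 95² = 9754 < 14400 = 120².

obtuse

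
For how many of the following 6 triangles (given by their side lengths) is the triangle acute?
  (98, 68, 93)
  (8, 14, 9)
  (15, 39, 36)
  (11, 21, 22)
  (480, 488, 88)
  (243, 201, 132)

(98,68,93): 68²+93² = 13273 > 9604 = 98² → acute
(8,14,9): 8²+9² = 145 < 196 = 14² → obtuse
(15,39,36): 15²+36² = 1521 = 39² → right
(11,21,22): 11²+21² = 562 > 484 = 22² → acute
(480,488,88): 88²+480² = 238144 = 488² → right
(243,201,132): 132²+201² = 57825 < 59049 = 243² → obtuse
2 of the 6 are acute.

2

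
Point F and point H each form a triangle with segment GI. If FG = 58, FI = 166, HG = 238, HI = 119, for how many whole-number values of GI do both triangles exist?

104

From triangle FGI: 108 < GI < 224.
From triangle HGI: 119 < GI < 357.
Intersection: 119 < GI < 224, so integers 120 through 223: 104 values.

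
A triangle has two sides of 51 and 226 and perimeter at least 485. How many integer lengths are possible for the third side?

69

Triangle inequality: 175 < x < 277. Perimeter ≥ 485 gives x ≥ 485 − 51 − 226 = 208.
So 208 ≤ x < 277; integers 208 through 276: 69 values.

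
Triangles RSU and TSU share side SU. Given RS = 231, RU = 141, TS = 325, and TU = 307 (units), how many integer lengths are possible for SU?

From triangle RSU: 90 < SU < 372.
From triangle TSU: 18 < SU < 632.
Intersection: 90 < SU < 372, so integers 91 through 371: 281 values.

281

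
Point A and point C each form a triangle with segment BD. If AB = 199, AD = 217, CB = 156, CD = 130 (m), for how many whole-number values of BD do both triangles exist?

From triangle ABD: 18 < BD < 416.
From triangle CBD: 26 < BD < 286.
Intersection: 26 < BD < 286, so integers 27 through 285: 259 values.

259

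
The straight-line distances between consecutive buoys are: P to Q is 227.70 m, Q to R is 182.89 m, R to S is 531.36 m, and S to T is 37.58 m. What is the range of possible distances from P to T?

83.19 ≤ PT ≤ 979.53 m

The maximum is all hops collinear in one direction: 227.70 + 182.89 + 531.36 + 37.58 = 979.53.
The longest hop is 531.36; the others sum to 448.17. Folding the others back against it leaves at least 531.36 − 448.17 = 83.19.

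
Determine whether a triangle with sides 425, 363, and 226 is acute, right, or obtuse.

Compare the square of the longest side to the sum of squares of the other two: 226² + 363² = 182845 > 180625 = 425².

acute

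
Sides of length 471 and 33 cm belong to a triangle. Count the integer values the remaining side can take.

The third side lies in the open interval (438, 504).
Integers from 439 to 503 inclusive: 503 − 439 + 1 = 65.

65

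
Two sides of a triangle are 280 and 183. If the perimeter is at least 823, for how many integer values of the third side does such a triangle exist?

103

Triangle inequality: 97 < x < 463. Perimeter ≥ 823 gives x ≥ 823 − 280 − 183 = 360.
So 360 ≤ x < 463; integers 360 through 462: 103 values.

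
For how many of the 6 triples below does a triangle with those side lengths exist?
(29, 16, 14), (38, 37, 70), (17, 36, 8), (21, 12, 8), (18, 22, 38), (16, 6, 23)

(14,16,29): 14+16 > 29 → valid
(37,38,70): 37+38 > 70 → valid
(8,17,36): 8+17 ≤ 36 → not valid
(8,12,21): 8+12 ≤ 21 → not valid
(18,22,38): 18+22 > 38 → valid
(6,16,23): 6+16 ≤ 23 → not valid
3 of the 6 triples form a triangle.

3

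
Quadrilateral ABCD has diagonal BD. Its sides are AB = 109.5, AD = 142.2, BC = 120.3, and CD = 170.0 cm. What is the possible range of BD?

From triangle ABD: |109.5 − 142.2| < BD < 109.5 + 142.2, i.e. 32.7 < BD < 251.7.
From triangle CBD: 49.7 < BD < 290.3.
Both must hold, so BD lies in the intersection.

49.7 < BD < 251.7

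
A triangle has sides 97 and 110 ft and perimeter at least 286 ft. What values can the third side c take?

79 ≤ c < 207

Triangle inequality alone gives 13 < c < 207.
The perimeter condition gives c ≥ 286 − 97 − 110 = 79.
Intersecting the two: 79 ≤ c < 207.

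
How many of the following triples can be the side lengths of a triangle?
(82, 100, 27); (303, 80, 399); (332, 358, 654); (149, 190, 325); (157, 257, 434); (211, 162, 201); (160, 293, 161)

5

(27,82,100): 27+82 > 100 → valid
(80,303,399): 80+303 ≤ 399 → not valid
(332,358,654): 332+358 > 654 → valid
(149,190,325): 149+190 > 325 → valid
(157,257,434): 157+257 ≤ 434 → not valid
(162,201,211): 162+201 > 211 → valid
(160,161,293): 160+161 > 293 → valid
5 of the 7 triples form a triangle.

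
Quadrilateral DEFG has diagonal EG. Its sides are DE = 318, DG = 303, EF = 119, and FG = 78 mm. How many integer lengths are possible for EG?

From triangle DEG: 15 < EG < 621.
From triangle FEG: 41 < EG < 197.
Intersection: 41 < EG < 197, so integers 42 through 196: 155 values.

155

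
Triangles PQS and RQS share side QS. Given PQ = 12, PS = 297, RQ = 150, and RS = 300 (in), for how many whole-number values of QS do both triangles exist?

23

From triangle PQS: 285 < QS < 309.
From triangle RQS: 150 < QS < 450.
Intersection: 285 < QS < 309, so integers 286 through 308: 23 values.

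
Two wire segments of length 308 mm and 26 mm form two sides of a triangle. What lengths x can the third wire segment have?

282 < x < 334

By the triangle inequality, x must be less than 308 + 26 = 334 and greater than |308 − 26| = 282.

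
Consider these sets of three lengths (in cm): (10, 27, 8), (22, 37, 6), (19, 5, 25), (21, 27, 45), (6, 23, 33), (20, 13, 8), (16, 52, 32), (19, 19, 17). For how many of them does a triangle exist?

3

(8,10,27): 8+10 ≤ 27 → not valid
(6,22,37): 6+22 ≤ 37 → not valid
(5,19,25): 5+19 ≤ 25 → not valid
(21,27,45): 21+27 > 45 → valid
(6,23,33): 6+23 ≤ 33 → not valid
(8,13,20): 8+13 > 20 → valid
(16,32,52): 16+32 ≤ 52 → not valid
(17,19,19): 17+19 > 19 → valid
3 of the 8 triples form a triangle.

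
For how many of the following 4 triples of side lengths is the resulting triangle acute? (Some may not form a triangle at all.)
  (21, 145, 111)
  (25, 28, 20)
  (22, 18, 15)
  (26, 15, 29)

3

(21,145,111): 21+111 ≤ 145, not a triangle
(25,28,20): 20²+25² = 1025 > 784 = 28² → acute
(22,18,15): 15²+18² = 549 > 484 = 22² → acute
(26,15,29): 15²+26² = 901 > 841 = 29² → acute
3 of the 4 are acute.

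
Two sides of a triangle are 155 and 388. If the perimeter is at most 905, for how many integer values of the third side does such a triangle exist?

Triangle inequality: 233 < x < 543. Perimeter ≤ 905 gives x ≤ 905 − 155 − 388 = 362.
So 233 < x ≤ 362; integers 234 through 362: 129 values.

129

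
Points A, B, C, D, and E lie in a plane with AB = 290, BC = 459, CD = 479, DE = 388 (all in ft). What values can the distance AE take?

0 ≤ AE ≤ 1616 ft

The maximum is all hops collinear in one direction: 290 + 459 + 479 + 388 = 1616.
The longest hop is 479; the others sum to 1137. Since 479 ≤ 1137, the path can fold back on itself completely, so the minimum distance is 0.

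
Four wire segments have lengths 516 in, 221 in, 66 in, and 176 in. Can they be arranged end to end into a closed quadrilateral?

For a quadrilateral, each side must be shorter than the sum of the others.
Here the longest side is 516, but the remaining 3 sides sum to only 463.

No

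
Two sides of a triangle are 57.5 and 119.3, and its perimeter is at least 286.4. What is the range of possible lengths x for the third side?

Triangle inequality alone gives 61.8 < x < 176.8.
The perimeter condition gives x ≥ 286.4 − 57.5 − 119.3 = 109.6.
Intersecting the two: 109.6 ≤ x < 176.8.

109.6 ≤ x < 176.8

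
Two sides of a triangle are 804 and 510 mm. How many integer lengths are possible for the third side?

The third side lies in the open interval (294, 1314).
Integers from 295 to 1313 inclusive: 1313 − 295 + 1 = 1019.

1019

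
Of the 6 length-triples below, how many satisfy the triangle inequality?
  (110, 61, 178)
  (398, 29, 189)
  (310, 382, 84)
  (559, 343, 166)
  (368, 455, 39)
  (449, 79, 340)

(61,110,178): 61+110 ≤ 178 → not valid
(29,189,398): 29+189 ≤ 398 → not valid
(84,310,382): 84+310 > 382 → valid
(166,343,559): 166+343 ≤ 559 → not valid
(39,368,455): 39+368 ≤ 455 → not valid
(79,340,449): 79+340 ≤ 449 → not valid
1 of the 6 triples forms a triangle.

1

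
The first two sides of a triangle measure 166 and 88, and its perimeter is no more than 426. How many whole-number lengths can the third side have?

94

Triangle inequality: 78 < x < 254. Perimeter ≤ 426 gives x ≤ 426 − 166 − 88 = 172.
So 78 < x ≤ 172; integers 79 through 172: 94 values.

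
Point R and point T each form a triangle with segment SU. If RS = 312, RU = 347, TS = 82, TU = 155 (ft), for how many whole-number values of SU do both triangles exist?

163

From triangle RSU: 35 < SU < 659.
From triangle TSU: 73 < SU < 237.
Intersection: 73 < SU < 237, so integers 74 through 236: 163 values.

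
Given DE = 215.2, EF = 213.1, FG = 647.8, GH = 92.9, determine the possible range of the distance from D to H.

126.6 ≤ DH ≤ 1169.0

The maximum is all hops collinear in one direction: 215.2 + 213.1 + 647.8 + 92.9 = 1169.0.
The longest hop is 647.8; the others sum to 521.2. Folding the others back against it leaves at least 647.8 − 521.2 = 126.6.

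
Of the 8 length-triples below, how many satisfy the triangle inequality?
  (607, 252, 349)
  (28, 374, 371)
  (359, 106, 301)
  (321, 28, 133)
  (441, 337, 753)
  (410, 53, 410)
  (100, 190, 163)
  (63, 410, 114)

(252,349,607): 252+349 ≤ 607 → not valid
(28,371,374): 28+371 > 374 → valid
(106,301,359): 106+301 > 359 → valid
(28,133,321): 28+133 ≤ 321 → not valid
(337,441,753): 337+441 > 753 → valid
(53,410,410): 53+410 > 410 → valid
(100,163,190): 100+163 > 190 → valid
(63,114,410): 63+114 ≤ 410 → not valid
5 of the 8 triples form a triangle.

5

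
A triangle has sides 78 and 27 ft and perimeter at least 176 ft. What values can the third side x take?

Triangle inequality alone gives 51 < x < 105.
The perimeter condition gives x ≥ 176 − 78 − 27 = 71.
Intersecting the two: 71 ≤ x < 105.

71 ≤ x < 105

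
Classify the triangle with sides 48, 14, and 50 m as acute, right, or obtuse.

right

Compare the square of the longest side to the sum of squares of the other two: 14² + 48² = 2500 = 50².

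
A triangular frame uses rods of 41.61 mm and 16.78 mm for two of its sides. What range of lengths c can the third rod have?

24.83 < c < 58.39

By the triangle inequality, c must be less than 41.61 + 16.78 = 58.39 and greater than |41.61 − 16.78| = 24.83.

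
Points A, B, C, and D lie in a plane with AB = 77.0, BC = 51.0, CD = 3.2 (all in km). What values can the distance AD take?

The maximum is all hops collinear in one direction: 77.0 + 51.0 + 3.2 = 131.2.
The longest hop is 77.0; the others sum to 54.2. Folding the others back against it leaves at least 77.0 − 54.2 = 22.8.

22.8 ≤ AD ≤ 131.2 km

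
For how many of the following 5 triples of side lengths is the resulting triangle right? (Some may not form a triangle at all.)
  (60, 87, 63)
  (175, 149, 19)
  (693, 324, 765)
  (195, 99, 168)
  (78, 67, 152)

(60,87,63): 60²+63² = 7569 = 87² → right
(175,149,19): 19+149 ≤ 175, not a triangle
(693,324,765): 324²+693² = 585225 = 765² → right
(195,99,168): 99²+168² = 38025 = 195² → right
(78,67,152): 67+78 ≤ 152, not a triangle
3 of the 5 are right.

3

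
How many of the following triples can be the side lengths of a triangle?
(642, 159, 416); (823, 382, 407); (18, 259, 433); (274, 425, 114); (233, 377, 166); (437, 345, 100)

2

(159,416,642): 159+416 ≤ 642 → not valid
(382,407,823): 382+407 ≤ 823 → not valid
(18,259,433): 18+259 ≤ 433 → not valid
(114,274,425): 114+274 ≤ 425 → not valid
(166,233,377): 166+233 > 377 → valid
(100,345,437): 100+345 > 437 → valid
2 of the 6 triples form a triangle.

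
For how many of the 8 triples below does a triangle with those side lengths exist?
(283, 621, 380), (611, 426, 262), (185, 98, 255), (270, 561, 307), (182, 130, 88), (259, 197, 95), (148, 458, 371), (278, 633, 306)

(283,380,621): 283+380 > 621 → valid
(262,426,611): 262+426 > 611 → valid
(98,185,255): 98+185 > 255 → valid
(270,307,561): 270+307 > 561 → valid
(88,130,182): 88+130 > 182 → valid
(95,197,259): 95+197 > 259 → valid
(148,371,458): 148+371 > 458 → valid
(278,306,633): 278+306 ≤ 633 → not valid
7 of the 8 triples form a triangle.

7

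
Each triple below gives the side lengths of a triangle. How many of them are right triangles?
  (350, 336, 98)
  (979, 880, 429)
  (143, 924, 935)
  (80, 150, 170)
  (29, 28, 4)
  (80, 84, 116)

(350,336,98): 98²+336² = 122500 = 350² → right
(979,880,429): 429²+880² = 958441 = 979² → right
(143,924,935): 143²+924² = 874225 = 935² → right
(80,150,170): 80²+150² = 28900 = 170² → right
(29,28,4): 4²+28² = 800 < 841 = 29² → obtuse
(80,84,116): 80²+84² = 13456 = 116² → right
5 of the 6 are right.

5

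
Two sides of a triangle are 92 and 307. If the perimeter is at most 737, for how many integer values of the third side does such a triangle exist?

Triangle inequality: 215 < x < 399. Perimeter ≤ 737 gives x ≤ 737 − 92 − 307 = 338.
So 215 < x ≤ 338; integers 216 through 338: 123 values.

123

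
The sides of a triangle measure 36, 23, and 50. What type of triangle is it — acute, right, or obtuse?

obtuse

Compare the square of the longest side to the sum of squares of the other two: 23² + 36² = 1825 < 2500 = 50².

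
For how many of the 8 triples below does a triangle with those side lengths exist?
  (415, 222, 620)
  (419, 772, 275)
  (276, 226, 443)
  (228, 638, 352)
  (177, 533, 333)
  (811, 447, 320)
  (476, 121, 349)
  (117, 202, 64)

(222,415,620): 222+415 > 620 → valid
(275,419,772): 275+419 ≤ 772 → not valid
(226,276,443): 226+276 > 443 → valid
(228,352,638): 228+352 ≤ 638 → not valid
(177,333,533): 177+333 ≤ 533 → not valid
(320,447,811): 320+447 ≤ 811 → not valid
(121,349,476): 121+349 ≤ 476 → not valid
(64,117,202): 64+117 ≤ 202 → not valid
2 of the 8 triples form a triangle.

2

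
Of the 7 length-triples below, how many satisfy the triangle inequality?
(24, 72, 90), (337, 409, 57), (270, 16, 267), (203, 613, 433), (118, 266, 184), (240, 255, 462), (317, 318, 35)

(24,72,90): 24+72 > 90 → valid
(57,337,409): 57+337 ≤ 409 → not valid
(16,267,270): 16+267 > 270 → valid
(203,433,613): 203+433 > 613 → valid
(118,184,266): 118+184 > 266 → valid
(240,255,462): 240+255 > 462 → valid
(35,317,318): 35+317 > 318 → valid
6 of the 7 triples form a triangle.

6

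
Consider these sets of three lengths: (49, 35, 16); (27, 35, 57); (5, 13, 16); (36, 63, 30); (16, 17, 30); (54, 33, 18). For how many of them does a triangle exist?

5

(16,35,49): 16+35 > 49 → valid
(27,35,57): 27+35 > 57 → valid
(5,13,16): 5+13 > 16 → valid
(30,36,63): 30+36 > 63 → valid
(16,17,30): 16+17 > 30 → valid
(18,33,54): 18+33 ≤ 54 → not valid
5 of the 6 triples form a triangle.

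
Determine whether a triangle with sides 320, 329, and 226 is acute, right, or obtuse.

acute

Compare the square of the longest side to the sum of squares of the other two: 226² + 320² = 153476 > 108241 = 329².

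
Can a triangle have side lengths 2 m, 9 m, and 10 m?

Yes

The longest side is 10, and the other two sum to 11.
Since 11 > 10, the triangle inequality holds.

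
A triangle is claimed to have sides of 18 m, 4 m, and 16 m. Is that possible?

Yes

The longest side is 18, and the other two sum to 20.
Since 20 > 18, the triangle inequality holds.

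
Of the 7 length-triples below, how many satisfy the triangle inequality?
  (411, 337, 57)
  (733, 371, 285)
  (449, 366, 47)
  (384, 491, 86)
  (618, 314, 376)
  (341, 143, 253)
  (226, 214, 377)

(57,337,411): 57+337 ≤ 411 → not valid
(285,371,733): 285+371 ≤ 733 → not valid
(47,366,449): 47+366 ≤ 449 → not valid
(86,384,491): 86+384 ≤ 491 → not valid
(314,376,618): 314+376 > 618 → valid
(143,253,341): 143+253 > 341 → valid
(214,226,377): 214+226 > 377 → valid
3 of the 7 triples form a triangle.

3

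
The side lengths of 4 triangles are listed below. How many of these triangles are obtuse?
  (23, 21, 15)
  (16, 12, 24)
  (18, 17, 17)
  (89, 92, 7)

2

(23,21,15): 15²+21² = 666 > 529 = 23² → acute
(16,12,24): 12²+16² = 400 < 576 = 24² → obtuse
(18,17,17): 17²+17² = 578 > 324 = 18² → acute
(89,92,7): 7²+89² = 7970 < 8464 = 92² → obtuse
2 of the 4 are obtuse.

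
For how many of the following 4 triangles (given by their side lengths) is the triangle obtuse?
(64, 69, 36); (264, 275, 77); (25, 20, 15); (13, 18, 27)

(64,69,36): 36²+64² = 5392 > 4761 = 69² → acute
(264,275,77): 77²+264² = 75625 = 275² → right
(25,20,15): 15²+20² = 625 = 25² → right
(13,18,27): 13²+18² = 493 < 729 = 27² → obtuse
1 of the 4 is obtuse.

1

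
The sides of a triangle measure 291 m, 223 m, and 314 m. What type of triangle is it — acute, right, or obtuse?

acute

Compare the square of the longest side to the sum of squares of the other two: 223² + 291² = 134410 > 98596 = 314².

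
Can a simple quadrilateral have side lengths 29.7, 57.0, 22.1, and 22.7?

Yes

A quadrilateral exists iff every side is shorter than the sum of the others — equivalently, the longest side is less than the sum of the rest.
Longest side 57.0 < 74.5 (sum of the remaining 3), so yes.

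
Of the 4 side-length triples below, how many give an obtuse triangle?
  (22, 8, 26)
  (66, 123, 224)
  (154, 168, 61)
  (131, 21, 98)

(22,8,26): 8²+22² = 548 < 676 = 26² → obtuse
(66,123,224): 66+123 ≤ 224, not a triangle
(154,168,61): 61²+154² = 27437 < 28224 = 168² → obtuse
(131,21,98): 21+98 ≤ 131, not a triangle
2 of the 4 are obtuse.

2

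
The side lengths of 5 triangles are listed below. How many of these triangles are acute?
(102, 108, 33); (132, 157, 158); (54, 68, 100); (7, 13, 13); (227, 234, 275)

(102,108,33): 33²+102² = 11493 < 11664 = 108² → obtuse
(132,157,158): 132²+157² = 42073 > 24964 = 158² → acute
(54,68,100): 54²+68² = 7540 < 10000 = 100² → obtuse
(7,13,13): 7²+13² = 218 > 169 = 13² → acute
(227,234,275): 227²+234² = 106285 > 75625 = 275² → acute
3 of the 5 are acute.

3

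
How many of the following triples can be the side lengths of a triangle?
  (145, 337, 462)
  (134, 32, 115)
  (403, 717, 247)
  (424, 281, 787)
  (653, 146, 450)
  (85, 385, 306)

3

(145,337,462): 145+337 > 462 → valid
(32,115,134): 32+115 > 134 → valid
(247,403,717): 247+403 ≤ 717 → not valid
(281,424,787): 281+424 ≤ 787 → not valid
(146,450,653): 146+450 ≤ 653 → not valid
(85,306,385): 85+306 > 385 → valid
3 of the 6 triples form a triangle.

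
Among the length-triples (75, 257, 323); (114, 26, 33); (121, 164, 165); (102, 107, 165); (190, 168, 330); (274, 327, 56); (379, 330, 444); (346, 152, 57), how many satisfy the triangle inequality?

(75,257,323): 75+257 > 323 → valid
(26,33,114): 26+33 ≤ 114 → not valid
(121,164,165): 121+164 > 165 → valid
(102,107,165): 102+107 > 165 → valid
(168,190,330): 168+190 > 330 → valid
(56,274,327): 56+274 > 327 → valid
(330,379,444): 330+379 > 444 → valid
(57,152,346): 57+152 ≤ 346 → not valid
6 of the 8 triples form a triangle.

6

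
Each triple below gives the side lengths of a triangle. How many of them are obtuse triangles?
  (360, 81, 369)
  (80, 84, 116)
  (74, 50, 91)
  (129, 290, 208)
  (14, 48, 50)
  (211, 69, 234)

3

(360,81,369): 81²+360² = 136161 = 369² → right
(80,84,116): 80²+84² = 13456 = 116² → right
(74,50,91): 50²+74² = 7976 < 8281 = 91² → obtuse
(129,290,208): 129²+208² = 59905 < 84100 = 290² → obtuse
(14,48,50): 14²+48² = 2500 = 50² → right
(211,69,234): 69²+211² = 49282 < 54756 = 234² → obtuse
3 of the 6 are obtuse.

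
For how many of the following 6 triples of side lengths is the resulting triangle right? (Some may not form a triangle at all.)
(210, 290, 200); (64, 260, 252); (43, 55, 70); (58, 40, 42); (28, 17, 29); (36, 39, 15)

4

(210,290,200): 200²+210² = 84100 = 290² → right
(64,260,252): 64²+252² = 67600 = 260² → right
(43,55,70): 43²+55² = 4874 < 4900 = 70² → obtuse
(58,40,42): 40²+42² = 3364 = 58² → right
(28,17,29): 17²+28² = 1073 > 841 = 29² → acute
(36,39,15): 15²+36² = 1521 = 39² → right
4 of the 6 are right.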